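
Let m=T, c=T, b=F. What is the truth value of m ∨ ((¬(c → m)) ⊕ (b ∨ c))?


Substitute m=T, c=T, b=F:
c → m = T → T = T
¬(c → m) = F
b ∨ c = F ∨ T = T
(¬(c → m)) ⊕ (b ∨ c) = F ⊕ T = T
m ∨ ((¬(c → m)) ⊕ (b ∨ c)) = T ∨ T = T

T


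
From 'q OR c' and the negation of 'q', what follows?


Disjunctive syllogism: from (P ∨ Q) and ¬P, infer Q.
One disjunct, 'q', is ruled out; the other must hold.

c


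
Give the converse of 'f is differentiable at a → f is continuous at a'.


The converse of (P → Q) is (Q → P). It is not in general equivalent to the original.
Here P = 'f is differentiable at a' and Q = 'f is continuous at a'.

If f is continuous at a, then f is differentiable at a.


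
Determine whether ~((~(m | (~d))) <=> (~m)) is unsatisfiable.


Truth table over {d, m}:
d | m | φ
---------
False | False | True
True | False | False
False | True | False
True | True | False
Satisfying assignment at row 1: d=False, m=False gives True.

No, it is not a contradiction.


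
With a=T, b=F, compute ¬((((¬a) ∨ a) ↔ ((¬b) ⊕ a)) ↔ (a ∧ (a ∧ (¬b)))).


Substitute a=T, b=F:
¬a = F
(¬a) ∨ a = F ∨ T = T
¬b = T
(¬b) ⊕ a = T ⊕ T = F
((¬a) ∨ a) ↔ ((¬b) ⊕ a) = T ↔ F = F
¬b = T
a ∧ (¬b) = T ∧ T = T
a ∧ (a ∧ (¬b)) = T ∧ T = T
(((¬a) ∨ a) ↔ ((¬b) ⊕ a)) ↔ (a ∧ (a ∧ (¬b))) = F ↔ T = F
¬((((¬a) ∨ a) ↔ ((¬b) ⊕ a)) ↔ (a ∧ (a ∧ (¬b)))) = T

T


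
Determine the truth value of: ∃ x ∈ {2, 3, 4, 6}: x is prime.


Evaluate the predicate on each element: 2:T, 3:T, 4:F, 6:F.
Witness x = 2 satisfies the predicate.

T


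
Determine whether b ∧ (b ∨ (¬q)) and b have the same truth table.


Compare truth tables:
b | q | φ | ψ
-------------
F | F | F | F
T | F | T | T
F | T | F | F
T | T | T | T
The columns φ and ψ agree on every row.

Yes, they are logically equivalent.


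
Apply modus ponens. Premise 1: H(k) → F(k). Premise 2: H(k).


Modus ponens: from (P → Q) and P, infer Q.
P = 'H(k)' is asserted, and P → Q holds, so Q follows.

F(k).


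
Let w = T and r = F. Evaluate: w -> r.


Implication is false only when antecedent is true and consequent is false.
Substitute: w=T, r=F.
T -> F evaluates to F.

F


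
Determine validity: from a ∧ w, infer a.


This matches the form of conjunction elimination: the conclusion follows in every model of the premises.

Valid.


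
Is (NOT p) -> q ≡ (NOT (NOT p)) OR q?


Compare truth tables:
p | q | φ | ψ
-------------
F | F | F | F
T | F | T | T
F | T | T | T
T | T | T | T
The columns φ and ψ agree on every row.

Yes, they are logically equivalent.


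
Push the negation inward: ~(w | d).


De Morgan: the negation of a disjunction is the conjunction of the negations.
Distribute ~ across |, flipping it to &, and negate each literal.

(~w) & (~d)


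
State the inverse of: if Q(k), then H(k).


The inverse of (P → Q) is (¬P → ¬Q). It is equivalent to the converse, not to the original.
Here P = 'Q(k)' and Q = 'H(k)'.

If not (Q(k)), then not (H(k)).


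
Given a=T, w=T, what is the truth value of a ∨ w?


Disjunction is false only when both operands are false.
Substitute: a=T, w=T.
T ∨ T evaluates to T.

T


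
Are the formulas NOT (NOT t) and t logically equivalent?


Compare truth tables:
t | φ | ψ
---------
F | F | F
T | T | T
The columns φ and ψ agree on every row.

Yes, they are logically equivalent.


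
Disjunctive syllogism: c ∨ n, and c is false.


Disjunctive syllogism: from (P ∨ Q) and ¬P, infer Q.
One disjunct, 'c', is ruled out; the other must hold.

n


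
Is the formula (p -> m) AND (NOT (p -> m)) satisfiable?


Check all 4 assignments over {m, p}:
m | p | φ
---------
F | F | F
T | F | F
F | T | F
T | T | F
No assignment makes the formula true.

Unsatisfiable.


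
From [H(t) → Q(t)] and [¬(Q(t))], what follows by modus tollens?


Modus tollens: from (P → Q) and ¬Q, infer ¬P.
Q = 'Q(t)' is denied; since P → Q, P must also fail.

Not (H(t)).


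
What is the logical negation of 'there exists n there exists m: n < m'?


Negation flips each quantifier (∀↔∃) and negates the inner predicate.
¬(there exists n there exists m: φ) = for all n for all m: ¬φ.

for all n for all m: NOT(n < m)


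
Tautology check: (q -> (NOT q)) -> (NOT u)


Build the truth table over {q, u}:
q | u | φ
---------
F | F | T
T | F | T
F | T | F
T | T | T
Counterexample at row 3: with q=F, u=T, the formula is F.

No, it is not a tautology.


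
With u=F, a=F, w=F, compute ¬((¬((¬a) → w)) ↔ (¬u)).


Substitute u=F, a=F, w=F:
¬a = T
(¬a) → w = T → F = F
¬((¬a) → w) = T
¬u = T
(¬((¬a) → w)) ↔ (¬u) = T ↔ T = T
¬((¬((¬a) → w)) ↔ (¬u)) = F

F


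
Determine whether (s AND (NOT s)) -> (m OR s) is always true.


Build the truth table over {m, s}:
m | s | φ
---------
F | F | T
T | F | T
F | T | T
T | T | T
Every row evaluates to true.

Yes, it is a tautology.


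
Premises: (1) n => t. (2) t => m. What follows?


Hypothetical syllogism: from (P → Q) and (Q → R), infer (P → R).
Chain the two implications through the shared middle term 't'.

n => m


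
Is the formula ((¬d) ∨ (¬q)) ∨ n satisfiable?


Search for a satisfying assignment over {d, n, q}.
Try d=F, n=F, q=F: the formula evaluates to T.
A satisfying assignment exists.

Satisfiable.


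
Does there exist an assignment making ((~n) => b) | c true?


Search for a satisfying assignment over {b, c, n}.
Try b=True, c=False, n=False: the formula evaluates to True.
A satisfying assignment exists.

Satisfiable.


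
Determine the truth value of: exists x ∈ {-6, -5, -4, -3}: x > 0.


Evaluate the predicate on each element: -6:False, -5:False, -4:False, -3:False.
No element satisfies the predicate.

False


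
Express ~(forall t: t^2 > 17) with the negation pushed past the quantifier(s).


¬(forall x: φ) = exists x: ¬φ, and ¬(exists x: φ) = forall x: ¬φ.
Apply to the universal statement.

exists t: ~(t^2 > 17)


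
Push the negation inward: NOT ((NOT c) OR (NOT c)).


De Morgan: the negation of a disjunction is the conjunction of the negations.
Distribute NOT across OR, flipping it to AND, and negate each literal.

c AND c


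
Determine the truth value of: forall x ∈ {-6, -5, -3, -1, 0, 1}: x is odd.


Evaluate the predicate on each element: -6:False, -5:True, -3:True, -1:True, 0:False, 1:True.
Counterexample x = -6 fails the predicate.

False


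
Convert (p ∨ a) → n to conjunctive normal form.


Step 1: Rewrite as ¬(p ∨ a) ∨ n = (¬p ∧ ¬a) ∨ n.
Step 2: Distribute ∨ over ∧.

((¬p) ∨ n) ∧ ((¬a) ∨ n)


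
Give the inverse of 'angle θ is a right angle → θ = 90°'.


The inverse of (P → Q) is (¬P → ¬Q). It is equivalent to the converse, not to the original.
Here P = 'angle θ is a right angle' and Q = 'θ = 90°'.

If not (angle θ is a right angle), then not (θ = 90°).


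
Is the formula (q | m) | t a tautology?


Build the truth table over {m, q, t}:
m | q | t | φ
-------------
False | False | False | False
True | False | False | True
False | True | False | True
True | True | False | True
False | False | True | True
True | False | True | True
False | True | True | True
True | True | True | True
Counterexample at row 1: with m=False, q=False, t=False, the formula is False.

No, it is not a tautology.


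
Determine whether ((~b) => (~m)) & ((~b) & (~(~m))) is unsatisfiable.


Truth table over {b, m}:
b | m | φ
---------
False | False | False
True | False | False
False | True | False
True | True | False
Every row is false.

Yes, it is a contradiction.


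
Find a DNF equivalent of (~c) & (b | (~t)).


Step 1: Distribute ∧ over ∨: (¬c) ∧ (b ∨ (¬t)) = ((¬c) ∧ b) ∨ ((¬c) ∧ (¬t)).

((~c) & b) | ((~c) & (~t))


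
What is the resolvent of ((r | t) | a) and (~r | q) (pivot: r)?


The clauses contain complementary literals r and ~r.
Resolution eliminates this pair and disjoins the remaining literals (merging duplicates).

((t | a) | q)


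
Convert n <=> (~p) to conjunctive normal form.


Step 1: Rewrite n ↔ (¬p) as (n → (¬p)) ∧ ((¬p) → n).
Step 2: Rewrite each implication as a disjunction.
Step 3: Eliminate any double negations (¬¬X = X).

((~n) | (~p)) & (p | n)


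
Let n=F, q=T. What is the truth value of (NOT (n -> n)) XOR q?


Substitute n=F, q=T:
n -> n = F -> F = T
NOT (n -> n) = F
(NOT (n -> n)) XOR q = F XOR T = T

T


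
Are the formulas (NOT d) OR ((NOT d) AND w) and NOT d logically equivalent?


Compare truth tables:
d | w | φ | ψ
-------------
F | F | T | T
T | F | F | F
F | T | T | T
T | T | F | F
The columns φ and ψ agree on every row.

Yes, they are logically equivalent.


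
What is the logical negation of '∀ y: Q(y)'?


¬(∀ x: φ) = ∃ x: ¬φ, and ¬(∃ x: φ) = ∀ x: ¬φ.
Apply to the universal statement.

∃ y: ¬(Q(y))


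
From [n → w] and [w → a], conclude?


Hypothetical syllogism: from (P → Q) and (Q → R), infer (P → R).
Chain the two implications through the shared middle term 'w'.

n → a


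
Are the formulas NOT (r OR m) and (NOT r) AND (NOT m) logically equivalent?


Compare truth tables:
m | r | φ | ψ
-------------
F | F | T | T
T | F | F | F
F | T | F | F
T | T | F | F
The columns φ and ψ agree on every row.

Yes, they are logically equivalent.


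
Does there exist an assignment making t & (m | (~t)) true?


Search for a satisfying assignment over {m, t}.
Try m=True, t=True: the formula evaluates to True.
A satisfying assignment exists.

Satisfiable.


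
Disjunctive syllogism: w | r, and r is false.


Disjunctive syllogism: from (P ∨ Q) and ¬P, infer Q.
One disjunct, 'r', is ruled out; the other must hold.

w


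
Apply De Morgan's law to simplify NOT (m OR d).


De Morgan: the negation of a disjunction is the conjunction of the negations.
Distribute NOT across OR, flipping it to AND, and negate each literal.

(NOT m) AND (NOT d)


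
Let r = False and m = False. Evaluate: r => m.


Implication is false only when antecedent is true and consequent is false.
Substitute: r=False, m=False.
False => False evaluates to True.

True


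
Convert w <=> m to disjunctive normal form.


Step 1: w ↔ m is true exactly when both agree: (w ∧ m) ∨ (¬w ∧ ¬m).

(w & m) | ((~w) & (~m))


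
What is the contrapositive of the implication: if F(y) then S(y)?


The contrapositive of (P → Q) is (¬Q → ¬P); it is logically equivalent to the original.
Here P = 'F(y)' and Q = 'S(y)'.

If not (S(y)), then not (F(y)).


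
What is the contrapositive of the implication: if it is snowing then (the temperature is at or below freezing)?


The contrapositive of (P → Q) is (¬Q → ¬P); it is logically equivalent to the original.
Here P = 'it is snowing' and Q = '(the temperature is at or below freezing)'.

If not ((the temperature is at or below freezing)), then not (it is snowing).


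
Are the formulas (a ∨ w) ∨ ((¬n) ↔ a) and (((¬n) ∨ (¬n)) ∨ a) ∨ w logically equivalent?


Compare truth tables:
a | n | w | φ | ψ
-----------------
F | F | F | F | T
T | F | F | T | T
F | T | F | T | F
T | T | F | T | T
F | F | T | T | T
T | F | T | T | T
F | T | T | T | T
T | T | T | T | T
They differ at row 1 (a=F, n=F, w=F): φ=F but ψ=T.

No, they are not logically equivalent.


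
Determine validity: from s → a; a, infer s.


This is affirming the consequent (fallacy). There exist truth assignments where the premises are all true but the conclusion is false.

Invalid.


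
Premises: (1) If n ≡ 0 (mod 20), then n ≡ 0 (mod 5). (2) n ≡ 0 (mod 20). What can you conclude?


Modus ponens: from (P → Q) and P, infer Q.
P = 'n ≡ 0 (mod 20)' is asserted, and P → Q holds, so Q follows.

n ≡ 0 (mod 5).


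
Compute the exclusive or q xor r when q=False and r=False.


Exclusive or is true when exactly one operand is true.
Substitute: q=False, r=False.
False xor False evaluates to False.

False


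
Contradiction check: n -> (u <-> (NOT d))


Truth table over {d, n, u}:
d | n | u | φ
-------------
F | F | F | T
T | F | F | T
F | T | F | F
T | T | F | T
F | F | T | T
T | F | T | T
F | T | T | T
T | T | T | F
Satisfying assignment at row 1: d=F, n=F, u=F gives T.

No, it is not a contradiction.


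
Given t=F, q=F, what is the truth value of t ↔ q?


Biconditional is true when both operands have the same truth value.
Substitute: t=F, q=F.
F ↔ F evaluates to T.

T


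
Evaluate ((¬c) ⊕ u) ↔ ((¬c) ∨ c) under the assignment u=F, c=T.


Substitute u=F, c=T:
¬c = F
(¬c) ⊕ u = F ⊕ F = F
¬c = F
(¬c) ∨ c = F ∨ T = T
((¬c) ⊕ u) ↔ ((¬c) ∨ c) = F ↔ T = F

F


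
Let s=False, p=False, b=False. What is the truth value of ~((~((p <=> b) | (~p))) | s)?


Substitute s=False, p=False, b=False:
p <=> b = False <=> False = True
~p = True
(p <=> b) | (~p) = True | True = True
~((p <=> b) | (~p)) = False
(~((p <=> b) | (~p))) | s = False | False = False
~((~((p <=> b) | (~p))) | s) = True

True


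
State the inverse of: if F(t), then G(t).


The inverse of (P → Q) is (¬P → ¬Q). It is equivalent to the converse, not to the original.
Here P = 'F(t)' and Q = 'G(t)'.

If not (F(t)), then not (G(t)).


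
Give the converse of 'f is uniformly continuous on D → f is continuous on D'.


The converse of (P → Q) is (Q → P). It is not in general equivalent to the original.
Here P = 'f is uniformly continuous on D' and Q = 'f is continuous on D'.

If f is continuous on D, then f is uniformly continuous on D.


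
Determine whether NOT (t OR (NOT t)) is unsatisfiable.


Truth table over {t}:
t | φ
-----
F | F
T | F
Every row is false.

Yes, it is a contradiction.


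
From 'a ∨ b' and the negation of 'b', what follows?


Disjunctive syllogism: from (P ∨ Q) and ¬P, infer Q.
One disjunct, 'b', is ruled out; the other must hold.

a


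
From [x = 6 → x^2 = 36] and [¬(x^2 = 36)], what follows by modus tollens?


Modus tollens: from (P → Q) and ¬Q, infer ¬P.
Q = 'x^2 = 36' is denied; since P → Q, P must also fail.

Not (x = 6).


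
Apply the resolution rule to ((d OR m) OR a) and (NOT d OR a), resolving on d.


The clauses contain complementary literals d and NOTd.
Resolution eliminates this pair and disjoins the remaining literals (merging duplicates).

(a OR m)


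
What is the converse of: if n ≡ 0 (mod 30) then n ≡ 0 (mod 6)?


The converse of (P → Q) is (Q → P). It is not in general equivalent to the original.
Here P = 'n ≡ 0 (mod 30)' and Q = 'n ≡ 0 (mod 6)'.

If n ≡ 0 (mod 6), then n ≡ 0 (mod 30).


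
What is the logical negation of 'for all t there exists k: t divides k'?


Negation flips each quantifier (∀↔∃) and negates the inner predicate.
¬(for all t there exists k: φ) = there exists t for all k: ¬φ.

there exists t for all k: NOT(t divides k)


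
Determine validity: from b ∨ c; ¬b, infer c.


This matches the form of disjunctive syllogism: the conclusion follows in every model of the premises.

Valid.


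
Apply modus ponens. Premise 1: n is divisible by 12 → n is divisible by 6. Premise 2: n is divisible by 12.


Modus ponens: from (P → Q) and P, infer Q.
P = 'n is divisible by 12' is asserted, and P → Q holds, so Q follows.

n is divisible by 6.


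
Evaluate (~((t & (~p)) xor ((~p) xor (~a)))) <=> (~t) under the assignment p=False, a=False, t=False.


Substitute p=False, a=False, t=False:
~p = True
t & (~p) = False & True = False
~p = True
~a = True
(~p) xor (~a) = True xor True = False
(t & (~p)) xor ((~p) xor (~a)) = False xor False = False
~((t & (~p)) xor ((~p) xor (~a))) = True
~t = True
(~((t & (~p)) xor ((~p) xor (~a)))) <=> (~t) = True <=> True = True

True


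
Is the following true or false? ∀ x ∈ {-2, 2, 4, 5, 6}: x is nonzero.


Evaluate the predicate on each element: -2:T, 2:T, 4:T, 5:T, 6:T.
Every element satisfies the predicate.

T


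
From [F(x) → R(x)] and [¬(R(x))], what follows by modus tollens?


Modus tollens: from (P → Q) and ¬Q, infer ¬P.
Q = 'R(x)' is denied; since P → Q, P must also fail.

Not (F(x)).


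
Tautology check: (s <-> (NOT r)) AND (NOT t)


Build the truth table over {r, s, t}:
r | s | t | φ
-------------
F | F | F | F
T | F | F | T
F | T | F | T
T | T | F | F
F | F | T | F
T | F | T | F
F | T | T | F
T | T | T | F
Counterexample at row 1: with r=F, s=F, t=F, the formula is F.

No, it is not a tautology.


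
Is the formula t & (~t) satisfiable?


Check all 2 assignments over {t}:
t | φ
-----
False | False
True | False
No assignment makes the formula true.

Unsatisfiable.


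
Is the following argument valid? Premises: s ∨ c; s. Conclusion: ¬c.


This is affirming a disjunct (fallacy). There exist truth assignments where the premises are all true but the conclusion is false.

Invalid.


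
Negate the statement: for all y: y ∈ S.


¬(for all x: φ) = there exists x: ¬φ, and ¬(there exists x: φ) = for all x: ¬φ.
Apply to the universal statement.

there exists y: NOT(y ∈ S)


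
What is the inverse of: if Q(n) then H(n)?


The inverse of (P → Q) is (¬P → ¬Q). It is equivalent to the converse, not to the original.
Here P = 'Q(n)' and Q = 'H(n)'.

If not (Q(n)), then not (H(n)).


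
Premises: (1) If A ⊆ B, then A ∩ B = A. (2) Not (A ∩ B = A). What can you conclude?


Modus tollens: from (P → Q) and ¬Q, infer ¬P.
Q = 'A ∩ B = A' is denied; since P → Q, P must also fail.

Not (A ⊆ B).


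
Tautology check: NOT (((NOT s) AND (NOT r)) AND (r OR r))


Build the truth table over {r, s}:
r | s | φ
---------
F | F | T
T | F | T
F | T | T
T | T | T
Every row evaluates to true.

Yes, it is a tautology.


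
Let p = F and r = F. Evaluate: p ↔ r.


Biconditional is true when both operands have the same truth value.
Substitute: p=F, r=F.
F ↔ F evaluates to T.

T


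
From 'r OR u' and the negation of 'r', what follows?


Disjunctive syllogism: from (P ∨ Q) and ¬P, infer Q.
One disjunct, 'r', is ruled out; the other must hold.

u


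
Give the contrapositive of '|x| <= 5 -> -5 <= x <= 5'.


The contrapositive of (P → Q) is (¬Q → ¬P); it is logically equivalent to the original.
Here P = '|x| <= 5' and Q = '-5 <= x <= 5'.

If not (-5 <= x <= 5), then not (|x| <= 5).


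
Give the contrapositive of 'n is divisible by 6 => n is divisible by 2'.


The contrapositive of (P → Q) is (¬Q → ¬P); it is logically equivalent to the original.
Here P = 'n is divisible by 6' and Q = 'n is divisible by 2'.

If not (n is divisible by 2), then not (n is divisible by 6).


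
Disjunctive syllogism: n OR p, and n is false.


Disjunctive syllogism: from (P ∨ Q) and ¬P, infer Q.
One disjunct, 'n', is ruled out; the other must hold.

p


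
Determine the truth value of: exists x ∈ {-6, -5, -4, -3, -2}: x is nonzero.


Evaluate the predicate on each element: -6:True, -5:True, -4:True, -3:True, -2:True.
Witness x = -6 satisfies the predicate.

True


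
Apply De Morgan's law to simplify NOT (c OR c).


De Morgan: the negation of a disjunction is the conjunction of the negations.
Distribute NOT across OR, flipping it to AND, and negate each literal.

(NOT c) AND (NOT c)


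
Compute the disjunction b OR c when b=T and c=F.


Disjunction is false only when both operands are false.
Substitute: b=T, c=F.
T OR F evaluates to T.

T


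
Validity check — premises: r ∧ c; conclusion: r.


This matches the form of conjunction elimination: the conclusion follows in every model of the premises.

Valid.


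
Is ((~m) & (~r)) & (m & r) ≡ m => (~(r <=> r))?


Compare truth tables:
m | r | φ | ψ
-------------
False | False | False | True
True | False | False | False
False | True | False | True
True | True | False | False
They differ at row 1 (m=False, r=False): φ=False but ψ=True.

No, they are not logically equivalent.


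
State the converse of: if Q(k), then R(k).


The converse of (P → Q) is (Q → P). It is not in general equivalent to the original.
Here P = 'Q(k)' and Q = 'R(k)'.

If R(k), then Q(k).


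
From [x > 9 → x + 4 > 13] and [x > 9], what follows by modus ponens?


Modus ponens: from (P → Q) and P, infer Q.
P = 'x > 9' is asserted, and P → Q holds, so Q follows.

x + 4 > 13.


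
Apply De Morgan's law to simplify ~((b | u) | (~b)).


De Morgan: the negation of a disjunction is the conjunction of the negations.
Distribute ~ across |, flipping it to &, and negate each literal.

((~b) & (~u)) & b


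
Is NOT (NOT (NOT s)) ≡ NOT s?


Compare truth tables:
s | φ | ψ
---------
F | T | T
T | F | F
The columns φ and ψ agree on every row.

Yes, they are logically equivalent.


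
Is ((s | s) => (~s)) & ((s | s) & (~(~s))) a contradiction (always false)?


Truth table over {s}:
s | φ
-----
False | False
True | False
Every row is false.

Yes, it is a contradiction.


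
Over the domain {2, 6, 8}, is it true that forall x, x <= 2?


Evaluate the predicate on each element: 2:True, 6:False, 8:False.
Counterexample x = 6 fails the predicate.

False


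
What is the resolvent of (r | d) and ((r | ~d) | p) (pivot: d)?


The clauses contain complementary literals d and ~d.
Resolution eliminates this pair and disjoins the remaining literals (merging duplicates).

(r | p)


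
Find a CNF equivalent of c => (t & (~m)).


Step 1: Rewrite c → (t ∧ (¬m)) as ¬c ∨ (t ∧ (¬m)).
Step 2: Distribute ∨ over ∧.

((~c) | t) & ((~c) | (~m))


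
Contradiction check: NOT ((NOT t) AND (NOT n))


Truth table over {n, t}:
n | t | φ
---------
F | F | F
T | F | T
F | T | T
T | T | T
Satisfying assignment at row 2: n=T, t=F gives T.

No, it is not a contradiction.


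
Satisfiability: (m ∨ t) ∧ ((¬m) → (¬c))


Search for a satisfying assignment over {c, m, t}.
Try c=F, m=T, t=F: the formula evaluates to T.
A satisfying assignment exists.

Satisfiable.


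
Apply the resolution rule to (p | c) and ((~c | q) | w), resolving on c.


The clauses contain complementary literals c and ~c.
Resolution eliminates this pair and disjoins the remaining literals (merging duplicates).

((p | w) | q)


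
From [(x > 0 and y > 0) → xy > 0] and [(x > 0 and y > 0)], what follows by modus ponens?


Modus ponens: from (P → Q) and P, infer Q.
P = '(x > 0 and y > 0)' is asserted, and P → Q holds, so Q follows.

xy > 0.


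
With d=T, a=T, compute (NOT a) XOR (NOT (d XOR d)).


Substitute d=T, a=T:
NOT a = F
d XOR d = T XOR T = F
NOT (d XOR d) = T
(NOT a) XOR (NOT (d XOR d)) = F XOR T = T

T


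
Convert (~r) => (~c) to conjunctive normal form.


Step 1: Rewrite (¬r) → (¬c) as ¬(¬r) ∨ (¬c).
Step 2: Eliminate any double negations (¬¬X = X).

r | (~c)


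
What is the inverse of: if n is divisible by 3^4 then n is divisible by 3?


The inverse of (P → Q) is (¬P → ¬Q). It is equivalent to the converse, not to the original.
Here P = 'n is divisible by 3^4' and Q = 'n is divisible by 3'.

If not (n is divisible by 3^4), then not (n is divisible by 3).


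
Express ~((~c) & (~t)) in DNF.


Step 1: Apply De Morgan: ¬((¬c) ∧ (¬t)) = ¬(¬c) ∨ ¬(¬t).
Step 2: Eliminate any double negations (¬¬X = X).

c | t


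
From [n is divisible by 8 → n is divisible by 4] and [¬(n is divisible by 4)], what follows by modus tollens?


Modus tollens: from (P → Q) and ¬Q, infer ¬P.
Q = 'n is divisible by 4' is denied; since P → Q, P must also fail.

Not (n is divisible by 8).


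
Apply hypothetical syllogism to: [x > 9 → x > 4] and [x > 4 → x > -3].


Hypothetical syllogism: from (P → Q) and (Q → R), infer (P → R).
Chain the two implications through the shared middle term 'x > 4'.

x > 9 → x > -3


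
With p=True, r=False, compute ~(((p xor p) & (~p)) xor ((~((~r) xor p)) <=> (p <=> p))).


Substitute p=True, r=False:
p xor p = True xor True = False
~p = False
(p xor p) & (~p) = False & False = False
~r = True
(~r) xor p = True xor True = False
~((~r) xor p) = True
p <=> p = True <=> True = True
(~((~r) xor p)) <=> (p <=> p) = True <=> True = True
((p xor p) & (~p)) xor ((~((~r) xor p)) <=> (p <=> p)) = False xor True = True
~(((p xor p) & (~p)) xor ((~((~r) xor p)) <=> (p <=> p))) = False

False


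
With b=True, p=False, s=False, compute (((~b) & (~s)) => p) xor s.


Substitute b=True, p=False, s=False:
~b = False
~s = True
(~b) & (~s) = False & True = False
((~b) & (~s)) => p = False => False = True
(((~b) & (~s)) => p) xor s = True xor False = True

True


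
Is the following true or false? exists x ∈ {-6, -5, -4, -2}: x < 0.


Evaluate the predicate on each element: -6:True, -5:True, -4:True, -2:True.
Witness x = -6 satisfies the predicate.

True


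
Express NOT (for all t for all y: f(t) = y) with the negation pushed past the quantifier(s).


Negation flips each quantifier (∀↔∃) and negates the inner predicate.
¬(for all t for all y: φ) = there exists t there exists y: ¬φ.

there exists t there exists y: NOT(f(t) = y)


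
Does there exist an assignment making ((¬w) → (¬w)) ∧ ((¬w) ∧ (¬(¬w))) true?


Check all 2 assignments over {w}:
w | φ
-----
F | F
T | F
No assignment makes the formula true.

Unsatisfiable.


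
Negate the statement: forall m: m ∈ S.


¬(forall x: φ) = exists x: ¬φ, and ¬(exists x: φ) = forall x: ¬φ.
Apply to the universal statement.

exists m: ~(m ∈ S)


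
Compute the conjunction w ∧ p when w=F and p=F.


Conjunction is true only when both operands are true.
Substitute: w=F, p=F.
F ∧ F evaluates to F.

F


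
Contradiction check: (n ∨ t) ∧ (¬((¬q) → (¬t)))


Truth table over {n, q, t}:
n | q | t | φ
-------------
F | F | F | F
T | F | F | F
F | T | F | F
T | T | F | F
F | F | T | T
T | F | T | T
F | T | T | F
T | T | T | F
Satisfying assignment at row 5: n=F, q=F, t=T gives T.

No, it is not a contradiction.


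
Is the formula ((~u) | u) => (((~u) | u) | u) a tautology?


Build the truth table over {u}:
u | φ
-----
False | True
True | True
Every row evaluates to true.

Yes, it is a tautology.


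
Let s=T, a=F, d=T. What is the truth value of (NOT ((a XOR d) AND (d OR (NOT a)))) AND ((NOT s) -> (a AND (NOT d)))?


Substitute s=T, a=F, d=T:
a XOR d = F XOR T = T
NOT a = T
d OR (NOT a) = T OR T = T
(a XOR d) AND (d OR (NOT a)) = T AND T = T
NOT ((a XOR d) AND (d OR (NOT a))) = F
NOT s = F
NOT d = F
a AND (NOT d) = F AND F = F
(NOT s) -> (a AND (NOT d)) = F -> F = T
(NOT ((a XOR d) AND (d OR (NOT a)))) AND ((NOT s) -> (a AND (NOT d))) = F AND T = F

F


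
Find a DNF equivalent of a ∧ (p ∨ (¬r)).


Step 1: Distribute ∧ over ∨: a ∧ (p ∨ (¬r)) = (a ∧ p) ∨ (a ∧ (¬r)).

(a ∧ p) ∨ (a ∧ (¬r))


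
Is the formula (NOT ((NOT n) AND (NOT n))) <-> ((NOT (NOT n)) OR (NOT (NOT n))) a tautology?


Build the truth table over {n}:
n | φ
-----
F | T
T | T
Every row evaluates to true.

Yes, it is a tautology.


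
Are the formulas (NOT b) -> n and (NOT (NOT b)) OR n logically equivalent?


Compare truth tables:
b | n | φ | ψ
-------------
F | F | F | F
T | F | T | T
F | T | T | T
T | T | T | T
The columns φ and ψ agree on every row.

Yes, they are logically equivalent.


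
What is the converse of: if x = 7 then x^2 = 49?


The converse of (P → Q) is (Q → P). It is not in general equivalent to the original.
Here P = 'x = 7' and Q = 'x^2 = 49'.

If x^2 = 49, then x = 7.


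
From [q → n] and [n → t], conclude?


Hypothetical syllogism: from (P → Q) and (Q → R), infer (P → R).
Chain the two implications through the shared middle term 'n'.

q → t


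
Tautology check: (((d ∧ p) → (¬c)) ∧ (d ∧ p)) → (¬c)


Build the truth table over {c, d, p}:
c | d | p | φ
-------------
F | F | F | T
T | F | F | T
F | T | F | T
T | T | F | T
F | F | T | T
T | F | T | T
F | T | T | T
T | T | T | T
Every row evaluates to true.

Yes, it is a tautology.


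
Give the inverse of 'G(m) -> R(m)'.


The inverse of (P → Q) is (¬P → ¬Q). It is equivalent to the converse, not to the original.
Here P = 'G(m)' and Q = 'R(m)'.

If not (G(m)), then not (R(m)).


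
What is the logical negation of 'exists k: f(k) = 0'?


¬(forall x: φ) = exists x: ¬φ, and ¬(exists x: φ) = forall x: ¬φ.
Apply to the existential statement.

forall k: ~(f(k) = 0)


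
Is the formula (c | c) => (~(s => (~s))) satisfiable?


Search for a satisfying assignment over {c, s}.
Try c=False, s=False: the formula evaluates to True.
A satisfying assignment exists.

Satisfiable.


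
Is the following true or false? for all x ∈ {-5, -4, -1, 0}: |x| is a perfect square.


Evaluate the predicate on each element: -5:F, -4:T, -1:T, 0:T.
Counterexample x = -5 fails the predicate.

F


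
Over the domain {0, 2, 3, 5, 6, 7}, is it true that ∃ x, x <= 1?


Evaluate the predicate on each element: 0:T, 2:F, 3:F, 5:F, 6:F, 7:F.
Witness x = 0 satisfies the predicate.

T


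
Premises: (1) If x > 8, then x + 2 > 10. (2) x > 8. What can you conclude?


Modus ponens: from (P → Q) and P, infer Q.
P = 'x > 8' is asserted, and P → Q holds, so Q follows.

x + 2 > 10.


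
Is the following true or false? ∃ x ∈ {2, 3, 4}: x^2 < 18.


Evaluate the predicate on each element: 2:T, 3:T, 4:T.
Witness x = 2 satisfies the predicate.

T


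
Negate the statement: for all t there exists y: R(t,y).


Negation flips each quantifier (∀↔∃) and negates the inner predicate.
¬(for all t there exists y: φ) = there exists t for all y: ¬φ.

there exists t for all y: NOT(R(t,y))


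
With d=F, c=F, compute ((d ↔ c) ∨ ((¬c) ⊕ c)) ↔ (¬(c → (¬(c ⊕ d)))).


Substitute d=F, c=F:
d ↔ c = F ↔ F = T
¬c = T
(¬c) ⊕ c = T ⊕ F = T
(d ↔ c) ∨ ((¬c) ⊕ c) = T ∨ T = T
c ⊕ d = F ⊕ F = F
¬(c ⊕ d) = T
c → (¬(c ⊕ d)) = F → T = T
¬(c → (¬(c ⊕ d))) = F
((d ↔ c) ∨ ((¬c) ⊕ c)) ↔ (¬(c → (¬(c ⊕ d)))) = T ↔ F = F

F


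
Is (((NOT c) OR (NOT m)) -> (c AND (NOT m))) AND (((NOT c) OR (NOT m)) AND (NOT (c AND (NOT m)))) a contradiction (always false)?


Truth table over {c, m}:
c | m | φ
---------
F | F | F
T | F | F
F | T | F
T | T | F
Every row is false.

Yes, it is a contradiction.


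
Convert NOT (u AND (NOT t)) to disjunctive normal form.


Step 1: Apply De Morgan: ¬(u ∧ (¬t)) = ¬u ∨ ¬(¬t).
Step 2: Eliminate any double negations (¬¬X = X).

(NOT u) OR t


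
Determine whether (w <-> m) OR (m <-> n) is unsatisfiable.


Truth table over {m, n, w}:
m | n | w | φ
-------------
F | F | F | T
T | F | F | F
F | T | F | T
T | T | F | T
F | F | T | T
T | F | T | T
F | T | T | F
T | T | T | T
Satisfying assignment at row 1: m=F, n=F, w=F gives T.

No, it is not a contradiction.


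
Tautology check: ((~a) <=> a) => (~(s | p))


Build the truth table over {a, p, s}:
a | p | s | φ
-------------
False | False | False | True
True | False | False | True
False | True | False | True
True | True | False | True
False | False | True | True
True | False | True | True
False | True | True | True
True | True | True | True
Every row evaluates to true.

Yes, it is a tautology.


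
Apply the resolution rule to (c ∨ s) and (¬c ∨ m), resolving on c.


The clauses contain complementary literals c and ¬c.
Resolution eliminates this pair and disjoins the remaining literals (merging duplicates).

(s ∨ m)


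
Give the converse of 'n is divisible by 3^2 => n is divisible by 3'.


The converse of (P → Q) is (Q → P). It is not in general equivalent to the original.
Here P = 'n is divisible by 3^2' and Q = 'n is divisible by 3'.

If n is divisible by 3, then n is divisible by 3^2.


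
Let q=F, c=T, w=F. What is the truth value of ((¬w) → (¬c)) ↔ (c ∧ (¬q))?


Substitute q=F, c=T, w=F:
¬w = T
¬c = F
(¬w) → (¬c) = T → F = F
¬q = T
c ∧ (¬q) = T ∧ T = T
((¬w) → (¬c)) ↔ (c ∧ (¬q)) = F ↔ T = F

F


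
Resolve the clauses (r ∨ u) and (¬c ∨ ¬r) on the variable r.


The clauses contain complementary literals r and ¬r.
Resolution eliminates this pair and disjoins the remaining literals (merging duplicates).

(u ∨ ¬c)


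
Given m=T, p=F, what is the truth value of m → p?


Implication is false only when antecedent is true and consequent is false.
Substitute: m=T, p=F.
T → F evaluates to F.

F


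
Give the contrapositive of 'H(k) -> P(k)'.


The contrapositive of (P → Q) is (¬Q → ¬P); it is logically equivalent to the original.
Here P = 'H(k)' and Q = 'P(k)'.

If not (P(k)), then not (H(k)).


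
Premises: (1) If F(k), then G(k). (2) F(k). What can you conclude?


Modus ponens: from (P → Q) and P, infer Q.
P = 'F(k)' is asserted, and P → Q holds, so Q follows.

G(k).


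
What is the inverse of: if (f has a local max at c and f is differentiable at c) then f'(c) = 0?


The inverse of (P → Q) is (¬P → ¬Q). It is equivalent to the converse, not to the original.
Here P = '(f has a local max at c and f is differentiable at c)' and Q = 'f'(c) = 0'.

If not ((f has a local max at c and f is differentiable at c)), then not (f'(c) = 0).


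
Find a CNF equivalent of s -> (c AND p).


Step 1: Rewrite s → (c ∧ p) as ¬s ∨ (c ∧ p).
Step 2: Distribute ∨ over ∧.

((NOT s) OR c) AND ((NOT s) OR p)


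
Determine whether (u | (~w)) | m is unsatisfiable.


Truth table over {m, u, w}:
m | u | w | φ
-------------
False | False | False | True
True | False | False | True
False | True | False | True
True | True | False | True
False | False | True | False
True | False | True | True
False | True | True | True
True | True | True | True
Satisfying assignment at row 1: m=False, u=False, w=False gives True.

No, it is not a contradiction.


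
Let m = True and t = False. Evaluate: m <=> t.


Biconditional is true when both operands have the same truth value.
Substitute: m=True, t=False.
True <=> False evaluates to False.

False


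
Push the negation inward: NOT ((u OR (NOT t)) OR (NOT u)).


De Morgan: the negation of a disjunction is the conjunction of the negations.
Distribute NOT across OR, flipping it to AND, and negate each literal.

((NOT u) AND t) AND u


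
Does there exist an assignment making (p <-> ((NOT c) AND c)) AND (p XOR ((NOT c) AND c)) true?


Check all 4 assignments over {c, p}:
c | p | φ
---------
F | F | F
T | F | F
F | T | F
T | T | F
No assignment makes the formula true.

Unsatisfiable.


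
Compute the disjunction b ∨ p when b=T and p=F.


Disjunction is false only when both operands are false.
Substitute: b=T, p=F.
T ∨ F evaluates to T.

T


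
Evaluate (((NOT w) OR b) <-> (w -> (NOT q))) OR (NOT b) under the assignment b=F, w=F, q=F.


Substitute b=F, w=F, q=F:
NOT w = T
(NOT w) OR b = T OR F = T
NOT q = T
w -> (NOT q) = F -> T = T
((NOT w) OR b) <-> (w -> (NOT q)) = T <-> T = T
NOT b = T
(((NOT w) OR b) <-> (w -> (NOT q))) OR (NOT b) = T OR T = T

T


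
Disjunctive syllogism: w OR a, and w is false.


Disjunctive syllogism: from (P ∨ Q) and ¬P, infer Q.
One disjunct, 'w', is ruled out; the other must hold.

a


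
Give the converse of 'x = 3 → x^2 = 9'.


The converse of (P → Q) is (Q → P). It is not in general equivalent to the original.
Here P = 'x = 3' and Q = 'x^2 = 9'.

If x^2 = 9, then x = 3.


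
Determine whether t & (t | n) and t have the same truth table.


Compare truth tables:
n | t | φ | ψ
-------------
False | False | False | False
True | False | False | False
False | True | True | True
True | True | True | True
The columns φ and ψ agree on every row.

Yes, they are logically equivalent.


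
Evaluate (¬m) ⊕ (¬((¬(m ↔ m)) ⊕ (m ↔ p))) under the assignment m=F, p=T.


Substitute m=F, p=T:
¬m = T
m ↔ m = F ↔ F = T
¬(m ↔ m) = F
m ↔ p = F ↔ T = F
(¬(m ↔ m)) ⊕ (m ↔ p) = F ⊕ F = F
¬((¬(m ↔ m)) ⊕ (m ↔ p)) = T
(¬m) ⊕ (¬((¬(m ↔ m)) ⊕ (m ↔ p))) = T ⊕ T = F

F


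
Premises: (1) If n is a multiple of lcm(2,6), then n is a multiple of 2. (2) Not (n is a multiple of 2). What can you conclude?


Modus tollens: from (P → Q) and ¬Q, infer ¬P.
Q = 'n is a multiple of 2' is denied; since P → Q, P must also fail.

Not (n is a multiple of lcm(2,6)).


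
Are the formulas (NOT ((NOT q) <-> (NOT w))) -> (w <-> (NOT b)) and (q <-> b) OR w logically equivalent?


Compare truth tables:
b | q | w | φ | ψ
-----------------
F | F | F | T | T
T | F | F | T | F
F | T | F | F | F
T | T | F | T | T
F | F | T | T | T
T | F | T | F | T
F | T | T | T | T
T | T | T | T | T
They differ at row 2 (b=T, q=F, w=F): φ=T but ψ=F.

No, they are not logically equivalent.


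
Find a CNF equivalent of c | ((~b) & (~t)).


Step 1: Distribute ∨ over ∧: c ∨ ((¬b) ∧ (¬t)) = (c ∨ (¬b)) ∧ (c ∨ (¬t)).

(c | (~b)) & (c | (~t))


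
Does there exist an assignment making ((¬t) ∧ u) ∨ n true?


Search for a satisfying assignment over {n, t, u}.
Try n=T, t=F, u=F: the formula evaluates to T.
A satisfying assignment exists.

Satisfiable.


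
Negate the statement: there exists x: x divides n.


¬(for all x: φ) = there exists x: ¬φ, and ¬(there exists x: φ) = for all x: ¬φ.
Apply to the existential statement.

for all x: NOT(x divides n)


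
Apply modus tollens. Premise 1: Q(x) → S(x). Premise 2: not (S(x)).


Modus tollens: from (P → Q) and ¬Q, infer ¬P.
Q = 'S(x)' is denied; since P → Q, P must also fail.

Not (Q(x)).


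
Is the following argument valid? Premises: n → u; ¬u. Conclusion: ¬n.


This matches the form of modus tollens: the conclusion follows in every model of the premises.

Valid.


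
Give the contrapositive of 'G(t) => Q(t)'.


The contrapositive of (P → Q) is (¬Q → ¬P); it is logically equivalent to the original.
Here P = 'G(t)' and Q = 'Q(t)'.

If not (Q(t)), then not (G(t)).


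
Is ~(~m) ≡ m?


Compare truth tables:
m | φ | ψ
---------
False | False | False
True | True | True
The columns φ and ψ agree on every row.

Yes, they are logically equivalent.


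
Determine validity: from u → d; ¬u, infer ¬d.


This is denying the antecedent (fallacy). There exist truth assignments where the premises are all true but the conclusion is false.

Invalid.


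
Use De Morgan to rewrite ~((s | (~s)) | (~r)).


De Morgan: the negation of a disjunction is the conjunction of the negations.
Distribute ~ across |, flipping it to &, and negate each literal.

((~s) & s) & r


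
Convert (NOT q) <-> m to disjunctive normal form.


Step 1: (¬q) ↔ m is true exactly when both agree: ((¬q) ∧ m) ∨ (¬(¬q) ∧ ¬m).
Step 2: Eliminate any double negations (¬¬X = X).

((NOT q) AND m) OR (q AND (NOT m))


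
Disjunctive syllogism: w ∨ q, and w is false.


Disjunctive syllogism: from (P ∨ Q) and ¬P, infer Q.
One disjunct, 'w', is ruled out; the other must hold.

q


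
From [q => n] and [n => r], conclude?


Hypothetical syllogism: from (P → Q) and (Q → R), infer (P → R).
Chain the two implications through the shared middle term 'n'.

q => r


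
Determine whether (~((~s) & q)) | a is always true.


Build the truth table over {a, q, s}:
a | q | s | φ
-------------
False | False | False | True
True | False | False | True
False | True | False | False
True | True | False | True
False | False | True | True
True | False | True | True
False | True | True | True
True | True | True | True
Counterexample at row 3: with a=False, q=True, s=False, the formula is False.

No, it is not a tautology.
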